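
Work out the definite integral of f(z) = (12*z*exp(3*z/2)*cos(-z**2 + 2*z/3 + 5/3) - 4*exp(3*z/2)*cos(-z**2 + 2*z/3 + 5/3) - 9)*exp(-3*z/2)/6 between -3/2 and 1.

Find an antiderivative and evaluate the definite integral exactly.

An antiderivative F(z) passes only if d/dz[F] lands on f(z) exactly.
F(z) = (-exp(3*z/2)*sin(-z**2 + 2*z/3 + 5/3) + 1)*exp(-3*z/2) is an antiderivative of f.
Check: d/dz[(-exp(3*z/2)*sin(-z**2 + 2*z/3 + 5/3) + 1)*exp(-3*z/2)] = (12*z*exp(3*z/2)*cos(-z**2 + 2*z/3 + 5/3) - 4*exp(3*z/2)*cos(-z**2 + 2*z/3 + 5/3) - 9)*exp(-3*z/2)/6 = f(z).
F(1) = -sin(4/3) + exp(-3/2); F(-3/2) = sin(19/12) + exp(9/4).
Integral = F(1) - F(-3/2) = -exp(9/4) - sin(19/12) - sin(4/3) + exp(-3/2).

Antiderivative: F(z) = (-exp(3*z/2)*sin(-z**2 + 2*z/3 + 5/3) + 1)*exp(-3*z/2); value = -exp(9/4) - sin(19/12) - sin(4/3) + exp(-3/2)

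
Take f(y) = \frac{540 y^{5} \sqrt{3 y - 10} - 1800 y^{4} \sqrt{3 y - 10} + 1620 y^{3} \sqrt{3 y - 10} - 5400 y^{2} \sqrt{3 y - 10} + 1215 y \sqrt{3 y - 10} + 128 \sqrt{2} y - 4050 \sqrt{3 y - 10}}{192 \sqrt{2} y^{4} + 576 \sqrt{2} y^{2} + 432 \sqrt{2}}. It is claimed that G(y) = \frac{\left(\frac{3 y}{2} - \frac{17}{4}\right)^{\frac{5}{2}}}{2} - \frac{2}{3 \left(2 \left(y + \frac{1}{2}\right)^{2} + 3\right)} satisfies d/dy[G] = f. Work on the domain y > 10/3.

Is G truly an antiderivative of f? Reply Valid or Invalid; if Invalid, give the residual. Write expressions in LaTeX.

Invalid: d/dy[G] - f = \frac{- 17280 \sqrt{2} y^{9} \sqrt{3 y - 10} + 17280 y^{9} \sqrt{6 y - 17} + 23040 \sqrt{2} y^{8} \sqrt{3 y - 10} - 14400 y^{8} \sqrt{6 y - 17} - 14400 \sqrt{2} y^{7} \sqrt{3 y - 10} + 31680 y^{7} \sqrt{6 y - 17} + 267840 \sqrt{2} y^{6} \sqrt{3 y - 10} - 203040 y^{6} \sqrt{6 y - 17} + 222120 \sqrt{2} y^{5} \sqrt{3 y - 10} - 140040 y^{5} \sqrt{6 y - 17} + 824400 \sqrt{2} y^{4} \sqrt{3 y - 10} - 661860 y^{4} \sqrt{6 y - 17} - 12288 y^{4} + 530280 \sqrt{2} y^{3} \sqrt{3 y - 10} - 400680 y^{3} \sqrt{6 y - 17} - 12288 y^{3} + 976320 \sqrt{2} y^{2} \sqrt{3 y - 10} - 809460 y^{2} \sqrt{6 y - 17} - 16384 y^{2} + 334530 \sqrt{2} y \sqrt{3 y - 10} - 266490 y \sqrt{6 y - 17} - 6656 y + 396900 \sqrt{2} \sqrt{3 y - 10} - 337365 \sqrt{6 y - 17} + 9216}{12288 y^{8} + 24576 y^{7} + 92160 y^{6} + 116736 y^{5} + 231168 y^{4} + 184320 y^{3} + 237312 y^{2} + 96768 y + 84672}, which is not 0.

d/dy[G] = \frac{4320 y^{5} \sqrt{6 y - 17} - 3600 y^{4} \sqrt{6 y - 17} - 5040 y^{3} \sqrt{6 y - 17} - 39960 y^{2} \sqrt{6 y - 17} - 29610 y \sqrt{6 y - 17} + 2048 y - 37485 \sqrt{6 y - 17} + 1024}{3072 y^{4} + 6144 y^{3} + 13824 y^{2} + 10752 y + 9408}
d/dy[G] - f(y) = \frac{- 17280 \sqrt{2} y^{9} \sqrt{3 y - 10} + 17280 y^{9} \sqrt{6 y - 17} + 23040 \sqrt{2} y^{8} \sqrt{3 y - 10} - 14400 y^{8} \sqrt{6 y - 17} - 14400 \sqrt{2} y^{7} \sqrt{3 y - 10} + 31680 y^{7} \sqrt{6 y - 17} + 267840 \sqrt{2} y^{6} \sqrt{3 y - 10} - 203040 y^{6} \sqrt{6 y - 17} + 222120 \sqrt{2} y^{5} \sqrt{3 y - 10} - 140040 y^{5} \sqrt{6 y - 17} + 824400 \sqrt{2} y^{4} \sqrt{3 y - 10} - 661860 y^{4} \sqrt{6 y - 17} - 12288 y^{4} + 530280 \sqrt{2} y^{3} \sqrt{3 y - 10} - 400680 y^{3} \sqrt{6 y - 17} - 12288 y^{3} + 976320 \sqrt{2} y^{2} \sqrt{3 y - 10} - 809460 y^{2} \sqrt{6 y - 17} - 16384 y^{2} + 334530 \sqrt{2} y \sqrt{3 y - 10} - 266490 y \sqrt{6 y - 17} - 6656 y + 396900 \sqrt{2} \sqrt{3 y - 10} - 337365 \sqrt{6 y - 17} + 9216}{12288 y^{8} + 24576 y^{7} + 92160 y^{6} + 116736 y^{5} + 231168 y^{4} + 184320 y^{3} + 237312 y^{2} + 96768 y + 84672} != 0.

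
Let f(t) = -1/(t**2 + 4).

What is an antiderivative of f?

Differentiate the proposed F(t) back; it has to land on f(t) exactly.
Check: d/dt[-atan(t/2)/2] = -1/(t**2 + 4) = f(t).

An antiderivative is F(t) = -atan(t/2)/2.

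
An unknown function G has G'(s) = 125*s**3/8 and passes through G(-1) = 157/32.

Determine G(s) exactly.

Any candidate G(s) must reproduce the stated G'(s) exactly.
A general antiderivative is 125*s**4/32 + C.
The condition gives C = 157/32 - (125/32) = 1.
So G(s) = (125*s**4 + 32)/32.
Check: d/ds[(125*s**4 + 32)/32] = 125*s**3/8 = G'(s).

G(s) = (125*s**4 + 32)/32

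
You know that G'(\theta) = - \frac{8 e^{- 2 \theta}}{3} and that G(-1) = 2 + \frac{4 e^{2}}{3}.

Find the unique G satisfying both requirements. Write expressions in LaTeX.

For G(\theta) to be correct, d/d\theta[G] must agree with the stated G'(\theta) identically.
A general antiderivative is \frac{4 e^{- 2 \theta}}{3} + C.
The condition gives C = 2 + \frac{4 e^{2}}{3} - (\frac{4 e^{2}}{3}) = 2.
So G(\theta) = \frac{2 \left(3 e^{2 \theta} + 2\right) e^{- 2 \theta}}{3}.
Check: d/d\theta[\frac{2 \left(3 e^{2 \theta} + 2\right) e^{- 2 \theta}}{3}] = - \frac{8 e^{- 2 \theta}}{3} = G'(\theta).

G(\theta) = \frac{2 \left(3 e^{2 \theta} + 2\right) e^{- 2 \theta}}{3}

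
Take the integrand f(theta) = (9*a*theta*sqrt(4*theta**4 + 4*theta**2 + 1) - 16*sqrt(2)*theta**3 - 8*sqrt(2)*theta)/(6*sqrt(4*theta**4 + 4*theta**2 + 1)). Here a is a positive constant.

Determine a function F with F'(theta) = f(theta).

An antiderivative is F(theta) = sqrt(2)*(9*sqrt(2)*a*theta**2 - 8*sqrt(4*theta**4 + 4*theta**2 + 1))/24.

Since d/dtheta undoes antidifferentiation here, F'(theta) = f(theta) is required of F(theta).
Check: d/dtheta[sqrt(2)*(9*sqrt(2)*a*theta**2 - 8*sqrt(4*theta**4 + 4*theta**2 + 1))/24] = (9*a*theta*sqrt(4*theta**4 + 4*theta**2 + 1) - 16*sqrt(2)*theta**3 - 8*sqrt(2)*theta)/(6*sqrt(4*theta**4 + 4*theta**2 + 1)) = f(theta).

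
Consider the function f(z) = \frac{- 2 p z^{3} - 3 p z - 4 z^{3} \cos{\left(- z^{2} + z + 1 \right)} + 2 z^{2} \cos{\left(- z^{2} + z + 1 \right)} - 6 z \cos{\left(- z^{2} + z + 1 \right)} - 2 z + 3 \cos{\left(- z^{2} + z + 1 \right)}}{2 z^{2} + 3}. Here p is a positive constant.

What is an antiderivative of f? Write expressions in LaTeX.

An antiderivative is F(z) = - \frac{p z^{2}}{2} - \frac{\log{\left(z^{2} + \frac{3}{2} \right)}}{2} + \sin{\left(- z^{2} + z + 1 \right)}.

Recover f(z) by differentiating a candidate F(z); any mismatch rules it out.
Check: d/dz[- \frac{p z^{2}}{2} - \frac{\log{\left(z^{2} + \frac{3}{2} \right)}}{2} + \sin{\left(- z^{2} + z + 1 \right)}] = \frac{- 2 p z^{3} - 3 p z - 4 z^{3} \cos{\left(- z^{2} + z + 1 \right)} + 2 z^{2} \cos{\left(- z^{2} + z + 1 \right)} - 6 z \cos{\left(- z^{2} + z + 1 \right)} - 2 z + 3 \cos{\left(- z^{2} + z + 1 \right)}}{2 z^{2} + 3} = f(z).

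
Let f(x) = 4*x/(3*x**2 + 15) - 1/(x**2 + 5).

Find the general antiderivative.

F(x) = 2*log(x**2 + 5)/3 - sqrt(5)*atan(sqrt(5)*x/5)/5 + C

The integrand splits into summands that can be handled one at a time.
Check: d/dx[2*log(x**2 + 5)/3 - sqrt(5)*atan(sqrt(5)*x/5)/5] = (4*x - 3)/(3*x**2 + 15), which equals f(x).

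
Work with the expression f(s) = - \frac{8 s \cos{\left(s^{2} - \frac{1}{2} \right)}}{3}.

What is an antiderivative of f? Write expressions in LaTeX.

An antiderivative is F(s) = - \frac{4 \sin{\left(s^{2} - \frac{1}{2} \right)}}{3}.

The substitution u = s^{2} - \frac{1}{2} works: f is exactly (dF/du)*(du/ds) for that inner function.
Check: d/ds[- \frac{4 \sin{\left(s^{2} - \frac{1}{2} \right)}}{3}] = - \frac{8 s \cos{\left(s^{2} - \frac{1}{2} \right)}}{3} = f(s).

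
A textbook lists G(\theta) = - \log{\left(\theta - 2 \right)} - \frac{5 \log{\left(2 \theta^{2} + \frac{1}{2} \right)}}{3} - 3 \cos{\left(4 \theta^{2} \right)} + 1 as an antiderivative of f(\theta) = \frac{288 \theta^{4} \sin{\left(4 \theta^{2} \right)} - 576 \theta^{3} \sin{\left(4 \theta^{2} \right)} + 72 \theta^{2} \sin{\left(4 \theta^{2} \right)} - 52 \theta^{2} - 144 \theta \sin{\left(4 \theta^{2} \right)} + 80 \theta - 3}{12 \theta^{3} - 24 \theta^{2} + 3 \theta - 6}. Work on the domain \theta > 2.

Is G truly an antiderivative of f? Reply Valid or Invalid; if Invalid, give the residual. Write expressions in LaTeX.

d/d\theta[G] = \frac{288 \theta^{4} \sin{\left(4 \theta^{2} \right)} - 576 \theta^{3} \sin{\left(4 \theta^{2} \right)} + 72 \theta^{2} \sin{\left(4 \theta^{2} \right)} - 52 \theta^{2} - 144 \theta \sin{\left(4 \theta^{2} \right)} + 80 \theta - 3}{12 \theta^{3} - 24 \theta^{2} + 3 \theta - 6}
This equals f(\theta) exactly, so the claim holds.

Valid - the claim checks out under differentiation.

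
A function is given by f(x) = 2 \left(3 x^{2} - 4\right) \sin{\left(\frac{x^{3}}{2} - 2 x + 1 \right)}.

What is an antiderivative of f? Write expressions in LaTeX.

The substitution u = \frac{x^{3}}{2} - 2 x + 1 works: f is exactly (dF/du)*(du/dx) for that inner function.
Check: d/dx[- 4 \cos{\left(\frac{x^{3}}{2} - 2 x + 1 \right)}] = 6 x^{2} \sin{\left(\frac{x^{3}}{2} - 2 x + 1 \right)} - 8 \sin{\left(\frac{x^{3}}{2} - 2 x + 1 \right)}, which equals f(x).

An antiderivative is F(x) = - 4 \cos{\left(\frac{x^{3}}{2} - 2 x + 1 \right)}.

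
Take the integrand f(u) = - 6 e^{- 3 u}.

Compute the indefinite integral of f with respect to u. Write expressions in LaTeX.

F(u) = 2 e^{- 3 u} + C

Any candidate F(u) must reproduce f(u) exactly when differentiated.
Check: d/du[2 e^{- 3 u}] = - 6 e^{- 3 u} = f(u).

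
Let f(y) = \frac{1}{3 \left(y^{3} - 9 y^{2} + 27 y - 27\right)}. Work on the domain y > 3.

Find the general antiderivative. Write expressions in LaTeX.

Recover f(y) by differentiating a candidate F(y); any mismatch rules it out.
Check: d/dy[- \frac{2}{3 \left(2 y - 6\right)^{2}}] = \frac{1}{3 y^{3} - 27 y^{2} + 81 y - 81}, which equals f(y).

F(y) = - \frac{2}{3 \left(2 y - 6\right)^{2}} + C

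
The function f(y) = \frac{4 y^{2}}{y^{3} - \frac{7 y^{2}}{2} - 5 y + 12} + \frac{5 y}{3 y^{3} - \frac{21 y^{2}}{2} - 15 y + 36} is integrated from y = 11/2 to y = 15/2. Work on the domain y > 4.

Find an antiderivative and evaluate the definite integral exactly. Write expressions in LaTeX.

Antiderivative: F(y) = \frac{212 \log{\left(y - 4 \right)}}{45} - \frac{46 \log{\left(y - \frac{3}{2} \right)}}{35} + \frac{38 \log{\left(y + 2 \right)}}{63}; value = - \frac{46 \log{\left(6 \right)}}{35} - \frac{212 \log{\left(\frac{3}{2} \right)}}{45} - \frac{38 \log{\left(\frac{15}{2} \right)}}{63} + \frac{38 \log{\left(\frac{19}{2} \right)}}{63} + \frac{46 \log{\left(4 \right)}}{35} + \frac{212 \log{\left(\frac{7}{2} \right)}}{45}

Factor the denominator (3 \left(y - 4\right) \left(y + 2\right) \left(2 y - 3\right)) and decompose: f = - \frac{92}{35 \left(2 y - 3\right)} + \frac{38}{63 \left(y + 2\right)} + \frac{212}{45 \left(y - 4\right)}; each piece integrates to a log, atan, or power term.
F(y) = \frac{212 \log{\left(y - 4 \right)}}{45} - \frac{46 \log{\left(y - \frac{3}{2} \right)}}{35} + \frac{38 \log{\left(y + 2 \right)}}{63} is an antiderivative of f.
Check: d/dy[\frac{212 \log{\left(y - 4 \right)}}{45} - \frac{46 \log{\left(y - \frac{3}{2} \right)}}{35} + \frac{38 \log{\left(y + 2 \right)}}{63}] = \frac{24 y^{2} + 10 y}{6 y^{3} - 21 y^{2} - 30 y + 72}, which equals f(y).
F(15/2) = - \frac{46 \log{\left(6 \right)}}{35} + \frac{38 \log{\left(\frac{19}{2} \right)}}{63} + \frac{212 \log{\left(\frac{7}{2} \right)}}{45}; F(11/2) = - \frac{46 \log{\left(4 \right)}}{35} + \frac{38 \log{\left(\frac{15}{2} \right)}}{63} + \frac{212 \log{\left(\frac{3}{2} \right)}}{45}.
Integral = F(15/2) - F(11/2) = - \frac{46 \log{\left(6 \right)}}{35} - \frac{212 \log{\left(\frac{3}{2} \right)}}{45} - \frac{38 \log{\left(\frac{15}{2} \right)}}{63} + \frac{38 \log{\left(\frac{19}{2} \right)}}{63} + \frac{46 \log{\left(4 \right)}}{35} + \frac{212 \log{\left(\frac{7}{2} \right)}}{45}.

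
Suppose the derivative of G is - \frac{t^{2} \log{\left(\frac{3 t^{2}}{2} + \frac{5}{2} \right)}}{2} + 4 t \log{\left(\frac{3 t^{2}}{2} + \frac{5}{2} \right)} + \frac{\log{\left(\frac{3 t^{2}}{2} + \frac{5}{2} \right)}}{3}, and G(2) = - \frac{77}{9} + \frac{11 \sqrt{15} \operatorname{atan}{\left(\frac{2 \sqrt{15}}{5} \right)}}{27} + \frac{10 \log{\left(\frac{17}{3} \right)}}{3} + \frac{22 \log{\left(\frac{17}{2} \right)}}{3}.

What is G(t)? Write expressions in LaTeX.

G(t) = \frac{6 t^{3} - 108 t^{2} + 9 t \left(- t^{2} + 12 t + 2\right) \log{\left(\frac{3 t^{2}}{2} + \frac{5}{2} \right)} - 66 t + 180 \log{\left(t^{2} + \frac{5}{3} \right)} + 22 \sqrt{15} \operatorname{atan}{\left(\frac{\sqrt{15} t}{5} \right)} + 54}{54}

Integrate term by term and add the pieces.
A general antiderivative is \frac{t^{3}}{9} - 2 t^{2} - \frac{11 t}{9} + \left(- \frac{t^{3}}{6} + 2 t^{2} + \frac{t}{3}\right) \log{\left(\frac{3 t^{2}}{2} + \frac{5}{2} \right)} + \frac{10 \log{\left(t^{2} + \frac{5}{3} \right)}}{3} + \frac{11 \sqrt{15} \operatorname{atan}{\left(\frac{\sqrt{15} t}{5} \right)}}{27} + C.
The condition gives C = - \frac{77}{9} + \frac{11 \sqrt{15} \operatorname{atan}{\left(\frac{2 \sqrt{15}}{5} \right)}}{27} + \frac{10 \log{\left(\frac{17}{3} \right)}}{3} + \frac{22 \log{\left(\frac{17}{2} \right)}}{3} - (- \frac{86}{9} + \frac{11 \sqrt{15} \operatorname{atan}{\left(\frac{2 \sqrt{15}}{5} \right)}}{27} + \frac{10 \log{\left(\frac{17}{3} \right)}}{3} + \frac{22 \log{\left(\frac{17}{2} \right)}}{3}) = 1.
So G(t) = \frac{6 t^{3} - 108 t^{2} + 9 t \left(- t^{2} + 12 t + 2\right) \log{\left(\frac{3 t^{2}}{2} + \frac{5}{2} \right)} - 66 t + 180 \log{\left(t^{2} + \frac{5}{3} \right)} + 22 \sqrt{15} \operatorname{atan}{\left(\frac{\sqrt{15} t}{5} \right)} + 54}{54}.
Check: d/dt[\frac{6 t^{3} - 108 t^{2} + 9 t \left(- t^{2} + 12 t + 2\right) \log{\left(\frac{3 t^{2}}{2} + \frac{5}{2} \right)} - 66 t + 180 \log{\left(t^{2} + \frac{5}{3} \right)} + 22 \sqrt{15} \operatorname{atan}{\left(\frac{\sqrt{15} t}{5} \right)} + 54}{54}] = - \frac{t^{2} \log{\left(3 t^{2} + 5 \right)}}{2} + \frac{t^{2} \log{\left(2 \right)}}{2} + 4 t \log{\left(3 t^{2} + 5 \right)} - 4 t \log{\left(2 \right)} + \frac{\log{\left(3 t^{2} + 5 \right)}}{3} - \frac{\log{\left(2 \right)}}{3}, which equals G'(t).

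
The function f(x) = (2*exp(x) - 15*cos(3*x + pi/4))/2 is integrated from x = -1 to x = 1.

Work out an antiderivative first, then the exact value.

Antiderivative: F(x) = exp(x) - 5*sin(3*x + pi/4)/2; value = 5*cos(pi/4 + 3)/2 - exp(-1) - 5*sin(pi/4 + 3)/2 + exp(1)

For F(x) to be correct the identity F'(x) - f(x) = 0 must hold.
F(x) = exp(x) - 5*sin(3*x + pi/4)/2 is an antiderivative of f.
Check: d/dx[exp(x) - 5*sin(3*x + pi/4)/2] = exp(x) - 15*cos(3*x + pi/4)/2, which equals f(x).
F(1) = exp(1) - 5*sin(pi/4 + 3)/2; F(-1) = exp(-1) - 5*cos(pi/4 + 3)/2.
Integral = F(1) - F(-1) = 5*cos(pi/4 + 3)/2 - exp(-1) - 5*sin(pi/4 + 3)/2 + exp(1).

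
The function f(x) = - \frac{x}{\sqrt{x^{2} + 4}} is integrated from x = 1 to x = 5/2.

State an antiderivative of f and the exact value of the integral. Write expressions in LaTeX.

Antiderivative: F(x) = - \sqrt{x^{2} + 4}; value = - \frac{\sqrt{41}}{2} + \sqrt{5}

The substitution u = x^{2} + 4 works: f is exactly (dF/du)*(du/dx) for that inner function.
F(x) = - \sqrt{x^{2} + 4} is an antiderivative of f.
Check: d/dx[- \sqrt{x^{2} + 4}] = - \frac{x}{\sqrt{x^{2} + 4}} = f(x).
F(5/2) = - \frac{\sqrt{41}}{2}; F(1) = - \sqrt{5}.
Integral = F(5/2) - F(1) = - \frac{\sqrt{41}}{2} + \sqrt{5}.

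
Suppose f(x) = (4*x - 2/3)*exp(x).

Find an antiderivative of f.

Recognize the product-rule pattern: f = u'v + uv' with u = 4*x - 14/3, v = exp(x), so integration by parts undoes it.
Check: d/dx[4*x*exp(x) - 14*exp(x)/3] = 4*x*exp(x) - 2*exp(x)/3, which equals f(x).

An antiderivative is F(x) = 4*x*exp(x) - 14*exp(x)/3.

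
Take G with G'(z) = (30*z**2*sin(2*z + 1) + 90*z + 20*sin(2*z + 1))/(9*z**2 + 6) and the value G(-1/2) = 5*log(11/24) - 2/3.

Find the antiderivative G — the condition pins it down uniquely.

G(z) = 5*log(z**2/2 + 1/3) - 5*cos(2*z + 1)/3 + 1

The proposed G(z) is checked by its d/dz: the result must match the given G'(z).
A general antiderivative is 5*log(z**2/2 + 1/3) - 5*cos(2*z + 1)/3 + C.
The condition gives C = 5*log(11/24) - 2/3 - (5*log(11/24) - 5/3) = 1.
So G(z) = 5*log(z**2/2 + 1/3) - 5*cos(2*z + 1)/3 + 1.
Check: d/dz[5*log(z**2/2 + 1/3) - 5*cos(2*z + 1)/3 + 1] = (30*z**2*sin(2*z + 1) + 90*z + 20*sin(2*z + 1))/(9*z**2 + 6) = G'(z).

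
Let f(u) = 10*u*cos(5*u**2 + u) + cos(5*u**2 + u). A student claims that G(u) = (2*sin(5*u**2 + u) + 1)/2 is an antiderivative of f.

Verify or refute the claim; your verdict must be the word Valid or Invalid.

d/du[G] = 10*u*cos(5*u**2 + u) + cos(5*u**2 + u)
This equals f(u) exactly, so the claim holds.

Valid: G'(u) = f(u).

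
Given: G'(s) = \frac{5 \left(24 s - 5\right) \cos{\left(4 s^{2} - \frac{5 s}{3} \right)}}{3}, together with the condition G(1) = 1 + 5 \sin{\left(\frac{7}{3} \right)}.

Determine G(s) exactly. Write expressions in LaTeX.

G(s) = 5 \sin{\left(4 s^{2} - \frac{5 s}{3} \right)} + 1

G'(s) matches the chain-rule pattern g'(h)*h' with inner function h(s) = 4 s^{2} - \frac{5 s}{3}; substituting u = h(s) collapses the integral.
A general antiderivative is 5 \sin{\left(4 s^{2} - \frac{5 s}{3} \right)} + C.
The condition gives C = 1 + 5 \sin{\left(\frac{7}{3} \right)} - (5 \sin{\left(\frac{7}{3} \right)}) = 1.
So G(s) = 5 \sin{\left(4 s^{2} - \frac{5 s}{3} \right)} + 1.
Check: d/ds[5 \sin{\left(4 s^{2} - \frac{5 s}{3} \right)} + 1] = 40 s \cos{\left(4 s^{2} - \frac{5 s}{3} \right)} - \frac{25 \cos{\left(4 s^{2} - \frac{5 s}{3} \right)}}{3}, which equals G'(s).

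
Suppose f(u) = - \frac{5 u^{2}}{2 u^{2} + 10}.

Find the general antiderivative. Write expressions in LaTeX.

F(u) = - \frac{5 \left(u - \sqrt{5} \operatorname{atan}{\left(\frac{\sqrt{5} u}{5} \right)}\right)}{2} + C

Since d/du undoes antidifferentiation here, F'(u) = f(u) is required of F(u).
Check: d/du[- \frac{5 \left(u - \sqrt{5} \operatorname{atan}{\left(\frac{\sqrt{5} u}{5} \right)}\right)}{2}] = - \frac{5 u^{2}}{2 u^{2} + 10} = f(u).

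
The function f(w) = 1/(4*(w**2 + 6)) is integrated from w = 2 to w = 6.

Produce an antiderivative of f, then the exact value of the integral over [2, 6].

Antiderivative: F(w) = sqrt(6)*atan(sqrt(6)*w/6)/24; value = -sqrt(6)*atan(sqrt(6)/3)/24 + sqrt(6)*atan(sqrt(6))/24

Since d/dw undoes antidifferentiation here, F'(w) = f(w) is required of F(w).
F(w) = sqrt(6)*atan(sqrt(6)*w/6)/24 is an antiderivative of f.
Check: d/dw[sqrt(6)*atan(sqrt(6)*w/6)/24] = 1/(4*w**2 + 24), which equals f(w).
F(6) = sqrt(6)*atan(sqrt(6))/24; F(2) = sqrt(6)*atan(sqrt(6)/3)/24.
Integral = F(6) - F(2) = -sqrt(6)*atan(sqrt(6)/3)/24 + sqrt(6)*atan(sqrt(6))/24.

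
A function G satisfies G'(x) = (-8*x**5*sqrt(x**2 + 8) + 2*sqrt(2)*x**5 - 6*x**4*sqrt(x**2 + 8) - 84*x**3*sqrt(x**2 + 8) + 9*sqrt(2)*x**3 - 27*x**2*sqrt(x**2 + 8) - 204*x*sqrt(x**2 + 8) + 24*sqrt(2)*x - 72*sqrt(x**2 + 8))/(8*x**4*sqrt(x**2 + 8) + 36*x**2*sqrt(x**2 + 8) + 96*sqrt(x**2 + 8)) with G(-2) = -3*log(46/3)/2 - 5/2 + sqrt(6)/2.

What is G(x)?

Check a candidate G(x) by differentiating: d/dx[G] must match the given G'(x).
A general antiderivative is -x**2/2 - 3*x/4 + sqrt(x**2/2 + 4)/2 - 3*log(x**4/3 + 3*x**2/2 + 4)/2 - 1 + C.
The condition gives C = -3*log(46/3)/2 - 5/2 + sqrt(6)/2 - (-3*log(46/3)/2 - 3/2 + sqrt(6)/2) = -1.
So G(x) = sqrt(2)*(-2*sqrt(2)*x**2 - 3*sqrt(2)*x + 2*sqrt(x**2 + 8) - 6*sqrt(2)*log(x**4/3 + 3*x**2/2 + 4) - 8*sqrt(2))/8.
Check: d/dx[sqrt(2)*(-2*sqrt(2)*x**2 - 3*sqrt(2)*x + 2*sqrt(x**2 + 8) - 6*sqrt(2)*log(x**4/3 + 3*x**2/2 + 4) - 8*sqrt(2))/8] = (-8*x**5*sqrt(x**2 + 8) + 2*sqrt(2)*x**5 - 6*x**4*sqrt(x**2 + 8) - 84*x**3*sqrt(x**2 + 8) + 9*sqrt(2)*x**3 - 27*x**2*sqrt(x**2 + 8) - 204*x*sqrt(x**2 + 8) + 24*sqrt(2)*x - 72*sqrt(x**2 + 8))/(8*x**4*sqrt(x**2 + 8) + 36*x**2*sqrt(x**2 + 8) + 96*sqrt(x**2 + 8)) = G'(x).

G(x) = sqrt(2)*(-2*sqrt(2)*x**2 - 3*sqrt(2)*x + 2*sqrt(x**2 + 8) - 6*sqrt(2)*log(x**4/3 + 3*x**2/2 + 4) - 8*sqrt(2))/8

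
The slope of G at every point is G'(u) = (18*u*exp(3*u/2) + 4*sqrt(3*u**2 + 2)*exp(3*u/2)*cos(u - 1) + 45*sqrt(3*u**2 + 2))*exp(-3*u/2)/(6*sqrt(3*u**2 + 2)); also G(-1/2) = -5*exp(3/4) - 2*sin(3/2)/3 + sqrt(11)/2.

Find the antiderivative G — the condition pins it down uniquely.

A first test for any G(u): its u-derivative must equal the given G'(u).
A general antiderivative is sqrt(3*u**2 + 2) + 2*sin(u - 1)/3 - 5*exp(-3*u/2) + C.
The condition gives C = -5*exp(3/4) - 2*sin(3/2)/3 + sqrt(11)/2 - (-5*exp(3/4) - 2*sin(3/2)/3 + sqrt(11)/2) = 0.
So G(u) = (3*sqrt(3*u**2 + 2)*exp(3*u/2) + 2*exp(3*u/2)*sin(u - 1) - 15)*exp(-3*u/2)/3.
Check: d/du[(3*sqrt(3*u**2 + 2)*exp(3*u/2) + 2*exp(3*u/2)*sin(u - 1) - 15)*exp(-3*u/2)/3] = (18*u*exp(3*u/2) + 4*sqrt(3*u**2 + 2)*exp(3*u/2)*cos(u - 1) + 45*sqrt(3*u**2 + 2))*exp(-3*u/2)/(6*sqrt(3*u**2 + 2)) = G'(u).

G(u) = (3*sqrt(3*u**2 + 2)*exp(3*u/2) + 2*exp(3*u/2)*sin(u - 1) - 15)*exp(-3*u/2)/3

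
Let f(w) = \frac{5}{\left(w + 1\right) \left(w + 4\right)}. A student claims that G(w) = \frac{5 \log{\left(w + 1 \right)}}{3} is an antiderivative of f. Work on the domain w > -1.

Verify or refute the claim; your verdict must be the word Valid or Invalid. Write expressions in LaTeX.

Invalid: d/dw[G] - f = \frac{5}{3 w + 12}, which is not 0.

d/dw[G] = \frac{5}{3 w + 3}
d/dw[G] - f(w) = \frac{5}{3 w + 12} != 0.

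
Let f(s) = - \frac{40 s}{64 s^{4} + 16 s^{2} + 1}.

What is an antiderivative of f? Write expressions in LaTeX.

The substitution u = 4 s^{2} + \frac{1}{2} works: f is exactly (dF/du)*(du/ds) for that inner function.
Check: d/ds[\frac{5}{16 s^{2} + 2}] = - \frac{40 s}{64 s^{4} + 16 s^{2} + 1} = f(s).

An antiderivative is F(s) = \frac{5}{16 s^{2} + 2}.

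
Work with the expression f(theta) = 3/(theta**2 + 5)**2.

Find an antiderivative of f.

Differentiate the proposed F(theta) back; it has to land on f(theta) exactly.
Check: d/dtheta[3*theta/(10*theta**2 + 50) + 3*sqrt(5)*atan(sqrt(5)*theta/5)/50] = 3/(theta**4 + 10*theta**2 + 25), which equals f(theta).

An antiderivative is F(theta) = 3*theta/(10*theta**2 + 50) + 3*sqrt(5)*atan(sqrt(5)*theta/5)/50.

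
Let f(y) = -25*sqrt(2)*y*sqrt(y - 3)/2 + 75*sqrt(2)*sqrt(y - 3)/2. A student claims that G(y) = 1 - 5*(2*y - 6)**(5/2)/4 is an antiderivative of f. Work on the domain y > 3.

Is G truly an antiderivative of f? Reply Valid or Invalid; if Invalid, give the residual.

d/dy[G] = -25*sqrt(2)*y*sqrt(y - 3)/2 + 75*sqrt(2)*sqrt(y - 3)/2
This equals f(y) exactly, so the claim holds.

Valid. The derivative of G reproduces f.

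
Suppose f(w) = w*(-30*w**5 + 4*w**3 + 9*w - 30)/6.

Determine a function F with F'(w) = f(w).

An antiderivative F(w) passes only if d/dw[F] lands on f(w) exactly.
Check: d/dw[w**2*(-150*w**5 + 28*w**3 + 105*w - 525)/210] = -5*w**6 + 2*w**4/3 + 3*w**2/2 - 5*w, which equals f(w).

An antiderivative is F(w) = w**2*(-150*w**5 + 28*w**3 + 105*w - 525)/210.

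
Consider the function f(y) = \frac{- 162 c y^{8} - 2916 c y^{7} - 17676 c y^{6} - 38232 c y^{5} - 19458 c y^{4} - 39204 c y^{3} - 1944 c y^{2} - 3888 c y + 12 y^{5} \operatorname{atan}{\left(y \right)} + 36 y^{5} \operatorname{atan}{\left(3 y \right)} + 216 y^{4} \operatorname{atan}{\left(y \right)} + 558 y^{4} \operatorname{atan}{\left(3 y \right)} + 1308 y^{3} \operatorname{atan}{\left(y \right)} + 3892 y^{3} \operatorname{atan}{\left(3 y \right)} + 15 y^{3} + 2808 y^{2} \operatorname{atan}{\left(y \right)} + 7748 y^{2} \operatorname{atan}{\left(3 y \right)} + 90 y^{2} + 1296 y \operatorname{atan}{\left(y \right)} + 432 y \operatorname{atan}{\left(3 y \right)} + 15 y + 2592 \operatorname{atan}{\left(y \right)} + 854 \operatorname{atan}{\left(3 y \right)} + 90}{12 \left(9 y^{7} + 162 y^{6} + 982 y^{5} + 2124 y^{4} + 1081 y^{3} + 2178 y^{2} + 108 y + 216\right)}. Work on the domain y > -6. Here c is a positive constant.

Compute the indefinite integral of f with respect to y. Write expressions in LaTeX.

F(y) = - \frac{3 c y^{2}}{4} + \frac{\left(\operatorname{atan}{\left(y \right)} + \frac{5}{4 \left(y + 6\right)^{2}}\right) \operatorname{atan}{\left(3 y \right)}}{3} + C

Check any antiderivative F(y) by computing F'(y) and comparing it with f(y).
Check: d/dy[- \frac{3 c y^{2}}{4} + \frac{\left(\operatorname{atan}{\left(y \right)} + \frac{5}{4 \left(y + 6\right)^{2}}\right) \operatorname{atan}{\left(3 y \right)}}{3}] = \frac{- 162 c y^{8} - 2916 c y^{7} - 17676 c y^{6} - 38232 c y^{5} - 19458 c y^{4} - 39204 c y^{3} - 1944 c y^{2} - 3888 c y + 12 y^{5} \operatorname{atan}{\left(y \right)} + 36 y^{5} \operatorname{atan}{\left(3 y \right)} + 216 y^{4} \operatorname{atan}{\left(y \right)} + 558 y^{4} \operatorname{atan}{\left(3 y \right)} + 1308 y^{3} \operatorname{atan}{\left(y \right)} + 3892 y^{3} \operatorname{atan}{\left(3 y \right)} + 15 y^{3} + 2808 y^{2} \operatorname{atan}{\left(y \right)} + 7748 y^{2} \operatorname{atan}{\left(3 y \right)} + 90 y^{2} + 1296 y \operatorname{atan}{\left(y \right)} + 432 y \operatorname{atan}{\left(3 y \right)} + 15 y + 2592 \operatorname{atan}{\left(y \right)} + 854 \operatorname{atan}{\left(3 y \right)} + 90}{108 y^{7} + 1944 y^{6} + 11784 y^{5} + 25488 y^{4} + 12972 y^{3} + 26136 y^{2} + 1296 y + 2592}, which equals f(y).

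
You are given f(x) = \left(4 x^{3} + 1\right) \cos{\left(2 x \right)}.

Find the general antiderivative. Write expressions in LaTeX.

F(x) = 2 x^{3} \sin{\left(2 x \right)} + 3 x^{2} \cos{\left(2 x \right)} - 3 x \sin{\left(2 x \right)} + \frac{\sin{\left(2 x \right)}}{2} - \frac{3 \cos{\left(2 x \right)}}{2} + C

Whatever form F(x) takes, F'(x) = f(x) is non-negotiable.
Check: d/dx[2 x^{3} \sin{\left(2 x \right)} + 3 x^{2} \cos{\left(2 x \right)} - 3 x \sin{\left(2 x \right)} + \frac{\sin{\left(2 x \right)}}{2} - \frac{3 \cos{\left(2 x \right)}}{2}] = 4 x^{3} \cos{\left(2 x \right)} + \cos{\left(2 x \right)}, which equals f(x).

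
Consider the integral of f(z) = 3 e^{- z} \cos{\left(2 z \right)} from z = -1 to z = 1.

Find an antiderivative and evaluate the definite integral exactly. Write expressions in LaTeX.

Antiderivative: F(z) = \frac{3 \left(2 \sin{\left(2 z \right)} - \cos{\left(2 z \right)}\right) e^{- z}}{5}; value = \frac{3 e \cos{\left(2 \right)}}{5} - \frac{3 \cos{\left(2 \right)}}{5 e} + \frac{6 \sin{\left(2 \right)}}{5 e} + \frac{6 e \sin{\left(2 \right)}}{5}

Any candidate F(z) must reproduce f(z) exactly when differentiated.
F(z) = \frac{3 \left(2 \sin{\left(2 z \right)} - \cos{\left(2 z \right)}\right) e^{- z}}{5} is an antiderivative of f.
Check: d/dz[\frac{3 \left(2 \sin{\left(2 z \right)} - \cos{\left(2 z \right)}\right) e^{- z}}{5}] = 3 e^{- z} \cos{\left(2 z \right)} = f(z).
F(1) = - \frac{3 \cos{\left(2 \right)}}{5 e} + \frac{6 \sin{\left(2 \right)}}{5 e}; F(-1) = - \frac{6 e \sin{\left(2 \right)}}{5} - \frac{3 e \cos{\left(2 \right)}}{5}.
Integral = F(1) - F(-1) = \frac{3 e \cos{\left(2 \right)}}{5} - \frac{3 \cos{\left(2 \right)}}{5 e} + \frac{6 \sin{\left(2 \right)}}{5 e} + \frac{6 e \sin{\left(2 \right)}}{5}.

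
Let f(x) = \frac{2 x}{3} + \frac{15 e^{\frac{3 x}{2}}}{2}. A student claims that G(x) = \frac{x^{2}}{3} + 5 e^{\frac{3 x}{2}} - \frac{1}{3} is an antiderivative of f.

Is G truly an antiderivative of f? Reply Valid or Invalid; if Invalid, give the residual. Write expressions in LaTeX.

d/dx[G] = \frac{2 x}{3} + \frac{15 e^{\frac{3 x}{2}}}{2}
This equals f(x) exactly, so the claim holds.

Valid: G'(x) = f(x).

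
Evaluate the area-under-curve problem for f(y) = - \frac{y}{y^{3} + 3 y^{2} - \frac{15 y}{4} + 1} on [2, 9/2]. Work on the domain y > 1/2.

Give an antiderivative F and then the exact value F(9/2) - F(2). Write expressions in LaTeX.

Factor the denominator (\left(y + 4\right) \left(2 y - 1\right)^{2}) and decompose: f = - \frac{32}{81 \left(2 y - 1\right)} - \frac{4}{9 \left(2 y - 1\right)^{2}} + \frac{16}{81 \left(y + 4\right)}; each piece integrates to a log, atan, or power term.
F(y) = - \frac{16 \log{\left(y - \frac{1}{2} \right)}}{81} + \frac{16 \log{\left(y + 4 \right)}}{81} + \frac{4}{36 y - 18} is an antiderivative of f.
Check: d/dy[- \frac{16 \log{\left(y - \frac{1}{2} \right)}}{81} + \frac{16 \log{\left(y + 4 \right)}}{81} + \frac{4}{36 y - 18}] = - \frac{4 y}{4 y^{3} + 12 y^{2} - 15 y + 4}, which equals f(y).
F(9/2) = - \frac{16 \log{\left(4 \right)}}{81} + \frac{1}{36} + \frac{16 \log{\left(\frac{17}{2} \right)}}{81}; F(2) = - \frac{16 \log{\left(\frac{3}{2} \right)}}{81} + \frac{2}{27} + \frac{16 \log{\left(6 \right)}}{81}.
Integral = F(9/2) - F(2) = - \frac{16 \log{\left(6 \right)}}{81} - \frac{16 \log{\left(4 \right)}}{81} - \frac{5}{108} + \frac{16 \log{\left(\frac{3}{2} \right)}}{81} + \frac{16 \log{\left(\frac{17}{2} \right)}}{81}.

Antiderivative: F(y) = - \frac{16 \log{\left(y - \frac{1}{2} \right)}}{81} + \frac{16 \log{\left(y + 4 \right)}}{81} + \frac{4}{36 y - 18}; value = - \frac{16 \log{\left(6 \right)}}{81} - \frac{16 \log{\left(4 \right)}}{81} - \frac{5}{108} + \frac{16 \log{\left(\frac{3}{2} \right)}}{81} + \frac{16 \log{\left(\frac{17}{2} \right)}}{81}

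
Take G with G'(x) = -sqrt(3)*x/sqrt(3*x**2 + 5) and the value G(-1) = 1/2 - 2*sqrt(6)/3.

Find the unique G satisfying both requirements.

G'(x) matches the chain-rule pattern g'(h)*h' with inner function h(x) = x**2 + 5/3; substituting u = h(x) collapses the integral.
A general antiderivative is -sqrt(x**2 + 5/3) + C.
The condition gives C = 1/2 - 2*sqrt(6)/3 - (-2*sqrt(6)/3) = 1/2.
So G(x) = 1/2 - sqrt(x**2 + 5/3).
Check: d/dx[1/2 - sqrt(x**2 + 5/3)] = -sqrt(3)*x/sqrt(3*x**2 + 5) = G'(x).

G(x) = 1/2 - sqrt(x**2 + 5/3)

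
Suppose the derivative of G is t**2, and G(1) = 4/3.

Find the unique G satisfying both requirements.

G(t) = t**3/3 + 1

Recover the given G'(t) by differentiating a candidate G(t); any mismatch rules it out.
A general antiderivative is t**3/3 + C.
The condition gives C = 4/3 - (1/3) = 1.
So G(t) = t**3/3 + 1.
Check: d/dt[t**3/3 + 1] = t**2 = G'(t).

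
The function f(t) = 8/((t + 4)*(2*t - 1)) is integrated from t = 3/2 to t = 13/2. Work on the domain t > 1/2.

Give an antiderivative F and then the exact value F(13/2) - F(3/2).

The denominator factors as (t + 4)*(2*t - 1); partial fractions split f into directly integrable pieces: 16/(9*(2*t - 1)) - 8/(9*(t + 4)).
F(t) = -8*(-log(t - 1/2) + log(t + 4))/9 is an antiderivative of f.
Check: d/dt[-8*(-log(t - 1/2) + log(t + 4))/9] = 8/(2*t**2 + 7*t - 4), which equals f(t).
F(13/2) = -8*log(21/2)/9 + 8*log(6)/9; F(3/2) = -8*log(11/2)/9.
Integral = F(13/2) - F(3/2) = -8*log(21/2)/9 + 8*log(11/2)/9 + 8*log(6)/9.

Antiderivative: F(t) = -8*(-log(t - 1/2) + log(t + 4))/9; value = -8*log(21/2)/9 + 8*log(11/2)/9 + 8*log(6)/9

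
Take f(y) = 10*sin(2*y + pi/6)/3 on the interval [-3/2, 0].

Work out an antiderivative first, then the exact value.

A candidate is checked by its d/dy: the result must match f(y).
F(y) = -5*cos(2*y + pi/6)/3 is an antiderivative of f.
Check: d/dy[-5*cos(2*y + pi/6)/3] = 10*sin(2*y + pi/6)/3 = f(y).
F(0) = -5*sqrt(3)/6; F(-3/2) = -5*sin(pi/3 + 3)/3.
Integral = F(0) - F(-3/2) = -5*sqrt(3)/6 + 5*sin(pi/3 + 3)/3.

Antiderivative: F(y) = -5*cos(2*y + pi/6)/3; value = -5*sqrt(3)/6 + 5*sin(pi/3 + 3)/3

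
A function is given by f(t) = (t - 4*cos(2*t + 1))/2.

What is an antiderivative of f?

Since d/dt undoes antidifferentiation here, F'(t) = f(t) is required of F(t).
Check: d/dt[t**2/4 - sin(2*t + 1)] = t/2 - 2*cos(2*t + 1), which equals f(t).

An antiderivative is F(t) = t**2/4 - sin(2*t + 1).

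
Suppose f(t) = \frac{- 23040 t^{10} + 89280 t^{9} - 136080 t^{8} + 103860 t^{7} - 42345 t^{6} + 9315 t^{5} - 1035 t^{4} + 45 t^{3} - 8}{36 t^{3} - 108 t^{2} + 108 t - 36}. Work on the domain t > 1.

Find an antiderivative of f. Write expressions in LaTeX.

Check any antiderivative F(t) by computing F'(t) and comparing it with f(t).
Check: d/dt[- \frac{11520 t^{10} - 34560 t^{9} + 38880 t^{8} - 20880 t^{7} + 5805 t^{6} - 810 t^{5} + 45 t^{4} - 16}{144 \left(t - 1\right)^{2}}] = \frac{- 23040 t^{10} + 89280 t^{9} - 136080 t^{8} + 103860 t^{7} - 42345 t^{6} + 9315 t^{5} - 1035 t^{4} + 45 t^{3} - 8}{36 t^{3} - 108 t^{2} + 108 t - 36} = f(t).

An antiderivative is F(t) = - \frac{11520 t^{10} - 34560 t^{9} + 38880 t^{8} - 20880 t^{7} + 5805 t^{6} - 810 t^{5} + 45 t^{4} - 16}{144 \left(t - 1\right)^{2}}.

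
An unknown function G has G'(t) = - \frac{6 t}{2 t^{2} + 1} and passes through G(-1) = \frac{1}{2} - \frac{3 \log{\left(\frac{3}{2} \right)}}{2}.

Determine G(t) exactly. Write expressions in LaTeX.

G(t) = \frac{1}{2} - \frac{3 \log{\left(t^{2} + \frac{1}{2} \right)}}{2}

The substitution u = t^{2} + \frac{1}{2} works: G'(t) is exactly (dG/du)*(du/dt) for that inner function.
A general antiderivative is - \frac{3 \log{\left(t^{2} + \frac{1}{2} \right)}}{2} + C.
The condition gives C = \frac{1}{2} - \frac{3 \log{\left(\frac{3}{2} \right)}}{2} - (- \frac{3 \log{\left(\frac{3}{2} \right)}}{2}) = \frac{1}{2}.
So G(t) = \frac{1}{2} - \frac{3 \log{\left(t^{2} + \frac{1}{2} \right)}}{2}.
Check: d/dt[\frac{1}{2} - \frac{3 \log{\left(t^{2} + \frac{1}{2} \right)}}{2}] = - \frac{6 t}{2 t^{2} + 1} = G'(t).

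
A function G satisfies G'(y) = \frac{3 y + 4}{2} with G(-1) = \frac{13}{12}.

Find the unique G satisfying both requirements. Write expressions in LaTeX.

A candidate passes only if d/dy[G] lands on the given G'(y) exactly.
A general antiderivative is \frac{3 y^{2}}{4} + 2 y + \frac{4}{3} + C.
The condition gives C = \frac{13}{12} - (\frac{1}{12}) = 1.
So G(y) = \frac{3 y^{2}}{4} + 2 y + \frac{7}{3}.
Check: d/dy[\frac{3 y^{2}}{4} + 2 y + \frac{7}{3}] = \frac{3 y}{2} + 2, which equals G'(y).

G(y) = \frac{3 y^{2}}{4} + 2 y + \frac{7}{3}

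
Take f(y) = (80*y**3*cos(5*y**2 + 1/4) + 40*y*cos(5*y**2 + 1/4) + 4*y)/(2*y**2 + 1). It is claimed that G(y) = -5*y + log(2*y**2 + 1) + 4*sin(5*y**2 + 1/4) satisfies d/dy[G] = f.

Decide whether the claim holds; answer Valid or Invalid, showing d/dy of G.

Invalid: d/dy[G] - f = -5, which is not 0.

d/dy[G] = (80*y**3*cos(5*y**2 + 1/4) - 10*y**2 + 40*y*cos(5*y**2 + 1/4) + 4*y - 5)/(2*y**2 + 1)
d/dy[G] - f(y) = -5 != 0.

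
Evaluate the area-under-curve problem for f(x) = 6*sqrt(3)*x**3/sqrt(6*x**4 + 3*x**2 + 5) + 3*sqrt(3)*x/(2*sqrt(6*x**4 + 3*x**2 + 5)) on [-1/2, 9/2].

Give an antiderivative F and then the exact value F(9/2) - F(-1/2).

f matches the chain-rule pattern g'(h)*h' with inner function h(x) = 2*x**4 + x**2 + 5/3; substituting u = h(x) collapses the integral.
F(x) = sqrt(3)*sqrt(6*x**4 + 3*x**2 + 5)/2 is an antiderivative of f.
Check: d/dx[sqrt(3)*sqrt(6*x**4 + 3*x**2 + 5)/2] = (12*sqrt(3)*x**3 + 3*sqrt(3)*x)/(2*sqrt(6*x**4 + 3*x**2 + 5)), which equals f(x).
F(9/2) = sqrt(121254)/8; F(-1/2) = 7*sqrt(6)/8.
Integral = F(9/2) - F(-1/2) = -7*sqrt(6)/8 + sqrt(121254)/8.

Antiderivative: F(x) = sqrt(3)*sqrt(6*x**4 + 3*x**2 + 5)/2; value = -7*sqrt(6)/8 + sqrt(121254)/8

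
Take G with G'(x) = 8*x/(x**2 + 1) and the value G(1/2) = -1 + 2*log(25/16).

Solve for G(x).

G'(x) matches the chain-rule pattern g'(h)*h' with inner function h(x) = x**4 + 2*x**2 + 1; substituting u = h(x) collapses the integral.
A general antiderivative is 2*log(x**4 + 2*x**2 + 1) + C.
The condition gives C = -1 + 2*log(25/16) - (2*log(25/16)) = -1.
So G(x) = 2*log(x**4 + 2*x**2 + 1) - 1.
Check: d/dx[2*log(x**4 + 2*x**2 + 1) - 1] = 8*x/(x**2 + 1) = G'(x).

G(x) = 2*log(x**4 + 2*x**2 + 1) - 1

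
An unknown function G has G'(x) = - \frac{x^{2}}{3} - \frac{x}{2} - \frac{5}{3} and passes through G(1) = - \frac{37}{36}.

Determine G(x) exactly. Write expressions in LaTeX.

The integrand splits into summands that can be handled one at a time.
A general antiderivative is - \frac{x^{3}}{9} - \frac{x^{2}}{4} - \frac{5 x}{3} + C.
The condition gives C = - \frac{37}{36} - (- \frac{73}{36}) = 1.
So G(x) = - \frac{x^{3}}{9} - \frac{x^{2}}{4} - \frac{5 x}{3} + 1.
Check: d/dx[- \frac{x^{3}}{9} - \frac{x^{2}}{4} - \frac{5 x}{3} + 1] = - \frac{x^{2}}{3} - \frac{x}{2} - \frac{5}{3} = G'(x).

G(x) = - \frac{x^{3}}{9} - \frac{x^{2}}{4} - \frac{5 x}{3} + 1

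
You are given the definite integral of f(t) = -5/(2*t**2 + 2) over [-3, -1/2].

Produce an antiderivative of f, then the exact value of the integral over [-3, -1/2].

Differentiate the proposed F(t) back; it has to land on f(t) exactly.
F(t) = -5*atan(t)/2 is an antiderivative of f.
Check: d/dt[-5*atan(t)/2] = -5/(2*t**2 + 2) = f(t).
F(-1/2) = 5*atan(1/2)/2; F(-3) = 5*atan(3)/2.
Integral = F(-1/2) - F(-3) = -5*atan(3)/2 + 5*atan(1/2)/2.

Antiderivative: F(t) = -5*atan(t)/2; value = -5*atan(3)/2 + 5*atan(1/2)/2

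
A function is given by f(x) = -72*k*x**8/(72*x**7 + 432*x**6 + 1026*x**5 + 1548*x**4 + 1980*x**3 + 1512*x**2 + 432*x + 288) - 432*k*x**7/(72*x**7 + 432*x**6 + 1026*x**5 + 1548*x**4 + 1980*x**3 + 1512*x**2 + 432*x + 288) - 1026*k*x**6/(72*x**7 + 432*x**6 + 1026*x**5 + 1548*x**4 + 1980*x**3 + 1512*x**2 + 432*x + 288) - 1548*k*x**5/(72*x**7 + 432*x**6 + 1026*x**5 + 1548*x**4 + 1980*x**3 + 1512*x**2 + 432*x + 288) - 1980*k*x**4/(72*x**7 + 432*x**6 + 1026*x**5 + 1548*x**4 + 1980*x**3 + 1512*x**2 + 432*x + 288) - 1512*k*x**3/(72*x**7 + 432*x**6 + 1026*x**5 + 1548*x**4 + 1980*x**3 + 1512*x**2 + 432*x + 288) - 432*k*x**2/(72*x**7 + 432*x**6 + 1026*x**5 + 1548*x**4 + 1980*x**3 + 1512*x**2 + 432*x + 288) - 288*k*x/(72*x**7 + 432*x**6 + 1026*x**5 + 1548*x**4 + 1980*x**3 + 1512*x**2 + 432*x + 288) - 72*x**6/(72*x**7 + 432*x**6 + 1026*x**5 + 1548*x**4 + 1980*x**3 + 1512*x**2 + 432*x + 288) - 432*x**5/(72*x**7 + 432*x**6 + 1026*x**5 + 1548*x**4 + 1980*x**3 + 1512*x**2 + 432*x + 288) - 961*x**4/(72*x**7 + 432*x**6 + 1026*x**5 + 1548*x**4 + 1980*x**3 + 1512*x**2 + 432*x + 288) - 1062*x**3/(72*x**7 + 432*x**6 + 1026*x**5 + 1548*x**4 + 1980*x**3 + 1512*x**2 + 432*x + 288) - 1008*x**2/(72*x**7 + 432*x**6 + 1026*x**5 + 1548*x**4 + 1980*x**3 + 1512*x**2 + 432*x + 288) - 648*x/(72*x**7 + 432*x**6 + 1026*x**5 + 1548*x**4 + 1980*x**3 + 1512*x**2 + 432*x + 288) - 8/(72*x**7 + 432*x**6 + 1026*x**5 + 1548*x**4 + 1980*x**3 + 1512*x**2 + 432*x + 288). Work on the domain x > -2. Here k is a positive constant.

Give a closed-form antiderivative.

An antiderivative is F(x) = (-18*k*x**4 - 72*k*x**3 - 72*k*x**2 - 9*x**2*log(4*x**4 + 9*x**2 + 2) + 9*x**2*log(6) - 36*x*log(4*x**4 + 9*x**2 + 2) + 36*x*log(6) - 36*log(4*x**4 + 9*x**2 + 2) + 4 + 36*log(6))/(36*x**2 + 144*x + 144).

Integrate term by term and add the pieces.
Check: d/dx[(-18*k*x**4 - 72*k*x**3 - 72*k*x**2 - 9*x**2*log(4*x**4 + 9*x**2 + 2) + 9*x**2*log(6) - 36*x*log(4*x**4 + 9*x**2 + 2) + 36*x*log(6) - 36*log(4*x**4 + 9*x**2 + 2) + 4 + 36*log(6))/(36*x**2 + 144*x + 144)] = (-72*k*x**8 - 432*k*x**7 - 1026*k*x**6 - 1548*k*x**5 - 1980*k*x**4 - 1512*k*x**3 - 432*k*x**2 - 288*k*x - 72*x**6 - 432*x**5 - 961*x**4 - 1062*x**3 - 1008*x**2 - 648*x - 8)/(72*x**7 + 432*x**6 + 1026*x**5 + 1548*x**4 + 1980*x**3 + 1512*x**2 + 432*x + 288), which equals f(x).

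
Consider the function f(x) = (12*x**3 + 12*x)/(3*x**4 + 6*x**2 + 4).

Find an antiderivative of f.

f matches the chain-rule pattern g'(h)*h' with inner function h(x) = x**4/2 + x**2 + 2/3; substituting u = h(x) collapses the integral.
Check: d/dx[log(x**4/2 + x**2 + 2/3)] = (12*x**3 + 12*x)/(3*x**4 + 6*x**2 + 4) = f(x).

An antiderivative is F(x) = log(x**4/2 + x**2 + 2/3).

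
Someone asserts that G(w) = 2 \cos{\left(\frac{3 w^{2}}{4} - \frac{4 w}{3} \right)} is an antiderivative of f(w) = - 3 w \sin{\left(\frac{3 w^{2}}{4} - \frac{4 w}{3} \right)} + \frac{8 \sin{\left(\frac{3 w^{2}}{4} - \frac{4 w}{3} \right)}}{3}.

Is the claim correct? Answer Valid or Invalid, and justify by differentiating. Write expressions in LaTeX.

Valid - the claim checks out under differentiation.

d/dw[G] = - 3 w \sin{\left(\frac{3 w^{2}}{4} - \frac{4 w}{3} \right)} + \frac{8 \sin{\left(\frac{3 w^{2}}{4} - \frac{4 w}{3} \right)}}{3}
This equals f(w) exactly, so the claim holds.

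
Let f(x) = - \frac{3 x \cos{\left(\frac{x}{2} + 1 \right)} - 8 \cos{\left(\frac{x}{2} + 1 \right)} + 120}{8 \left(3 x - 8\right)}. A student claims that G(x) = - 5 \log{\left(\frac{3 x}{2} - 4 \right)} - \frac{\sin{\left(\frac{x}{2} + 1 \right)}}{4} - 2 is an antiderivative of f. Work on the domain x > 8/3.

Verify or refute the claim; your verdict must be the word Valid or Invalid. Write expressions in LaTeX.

Valid - the claim checks out under differentiation.

d/dx[G] = \frac{- 3 x \cos{\left(\frac{x}{2} + 1 \right)} + 8 \cos{\left(\frac{x}{2} + 1 \right)} - 120}{24 x - 64}
This equals f(x) exactly, so the claim holds.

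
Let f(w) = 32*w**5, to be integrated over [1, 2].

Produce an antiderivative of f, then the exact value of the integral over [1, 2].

Antiderivative: F(w) = 16*w**6/3; value = 336

Differentiate the proposed F(w) back; it has to land on f(w) exactly.
F(w) = 16*w**6/3 is an antiderivative of f.
Check: d/dw[16*w**6/3] = 32*w**5 = f(w).
F(2) = 1024/3; F(1) = 16/3.
Integral = F(2) - F(1) = 336.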